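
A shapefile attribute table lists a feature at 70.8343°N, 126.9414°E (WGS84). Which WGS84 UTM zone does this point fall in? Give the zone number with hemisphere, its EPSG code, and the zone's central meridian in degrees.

Zone 52N (EPSG:32652), central meridian 129°

UTM zone = ⌊(λ + 180)/6⌋ + 1; 126.9414° ∈ [126°, 132°) → zone 52.
Hemisphere: N (φ ≥ 0).
Central meridian λ₀ = 6×52 − 183 = 129°.
EPSG code: 32652.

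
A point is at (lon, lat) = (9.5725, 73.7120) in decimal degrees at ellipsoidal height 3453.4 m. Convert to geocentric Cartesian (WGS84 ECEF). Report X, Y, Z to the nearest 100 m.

X 1770400 m, Y 298600 m, Z 6103300 m

WGS84: a = 6378137 m, e² = 0.006694380; N(φ) = a/√(1−e²sin²φ) = 6397897.974 m.
X = (N+h)·cosφ·cosλ = 1770360.733 m; Y = (N+h)·cosφ·sinλ = 298560.155 m; Z = (N(1−e²)+h)·sinφ = 6103316.139 m.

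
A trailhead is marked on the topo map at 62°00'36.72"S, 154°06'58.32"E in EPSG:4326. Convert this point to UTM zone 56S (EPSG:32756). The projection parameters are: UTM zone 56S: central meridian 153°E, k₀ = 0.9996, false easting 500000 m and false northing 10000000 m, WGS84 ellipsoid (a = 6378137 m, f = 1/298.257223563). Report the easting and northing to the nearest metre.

Zone 56 central meridian λ₀ = 6×56 − 183 = 153°; Δλ = +1.1162°.
Transverse Mercator on WGS84 with k₀ = 0.9996 gives E = 558441.913 m, N = 3124180.860 m.

E 558442 m, N 3124181 m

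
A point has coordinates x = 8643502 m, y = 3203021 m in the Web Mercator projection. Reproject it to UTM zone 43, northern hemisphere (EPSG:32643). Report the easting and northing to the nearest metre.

Web Mercator inverse (R = 6378137 m) → φ = 27.63490377°, λ = 77.64589955°.
UTM 43N forward: E = 761076.296 m, N = 3059557.252 m.

E 761076 m, N 3059557 m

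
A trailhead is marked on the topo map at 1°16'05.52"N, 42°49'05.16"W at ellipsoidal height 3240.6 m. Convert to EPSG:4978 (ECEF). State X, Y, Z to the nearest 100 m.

X 4679700 m, Y -4336200 m, Z 140300 m

WGS84: a = 6378137 m, e² = 0.006694380; N(φ) = a/√(1−e²sin²φ) = 6378147.458 m.
X = (N+h)·cosφ·cosλ = 4679698.483 m; Y = (N+h)·cosφ·sinλ = -4336195.118 m; Z = (N(1−e²)+h)·sinφ = 140290.799 m.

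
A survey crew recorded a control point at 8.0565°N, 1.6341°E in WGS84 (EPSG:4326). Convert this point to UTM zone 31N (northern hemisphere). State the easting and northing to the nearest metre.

Zone 31 central meridian λ₀ = 6×31 − 183 = 3°; Δλ = -1.3659°.
Transverse Mercator on WGS84 with k₀ = 0.9996 gives E = 349485.937 m, N = 890795.498 m.

E 349486 m, N 890795 m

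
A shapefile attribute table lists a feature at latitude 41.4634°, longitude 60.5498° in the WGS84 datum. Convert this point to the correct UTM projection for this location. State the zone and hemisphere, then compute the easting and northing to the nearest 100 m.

Longitude 60.5498° lies in the 6° band [60°, 66°), giving zone 41; latitude is north of the equator, so 41N.
Zone 41 central meridian λ₀ = 6×41 − 183 = 63°; Δλ = -2.4502°.
Transverse Mercator on WGS84 with k₀ = 0.9996 gives E = 295376.627 m, N = 4593098.921 m.

Zone 41N: E 295400 m, N 4593100 m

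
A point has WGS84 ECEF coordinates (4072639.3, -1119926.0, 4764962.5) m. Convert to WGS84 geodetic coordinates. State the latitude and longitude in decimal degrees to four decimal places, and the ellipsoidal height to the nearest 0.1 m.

λ = atan2(Y, X) = -15.37559980°; p = √(X²+Y²) = 4223816.4 m.
Bowring's method on WGS84 (a = 6378137 m, b = 6356752.314 m) gives φ = 48.63610002°, h = 1398.906 m.

lat 48.6361°, lon -15.3756°, h 1398.9 m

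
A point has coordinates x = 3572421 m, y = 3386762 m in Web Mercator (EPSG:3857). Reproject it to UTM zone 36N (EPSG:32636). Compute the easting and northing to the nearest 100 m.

Web Mercator inverse (R = 6378137 m) → φ = 29.08729947°, λ = 32.09160386°.
UTM 36N forward: E = 411594.755 m, N = 3217998.423 m.

E 411600 m, N 3218000 m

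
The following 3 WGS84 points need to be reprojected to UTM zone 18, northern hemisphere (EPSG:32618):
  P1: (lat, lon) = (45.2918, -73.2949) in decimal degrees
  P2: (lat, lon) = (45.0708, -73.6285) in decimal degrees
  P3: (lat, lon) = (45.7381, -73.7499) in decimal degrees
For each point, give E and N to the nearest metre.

UTM zone 18N: λ₀ = -75°, k₀ = 0.9996.
P1 (45.2918°, -73.2949°) → (633703.917, 5016780.649) m.
P2 (45.0708°, -73.6285°) → (607961.963, 4991730.338) m.
P3 (45.7381°, -73.7499°) → (597253.630, 5065709.148) m.

P1: E 633704 m, N 5016781 m; P2: E 607962 m, N 4991730 m; P3: E 597254 m, N 5065709 m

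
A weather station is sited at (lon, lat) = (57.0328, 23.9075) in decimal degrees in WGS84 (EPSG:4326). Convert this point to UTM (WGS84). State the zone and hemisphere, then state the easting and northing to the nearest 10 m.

Longitude 57.0328° lies in the 6° band [54°, 60°), giving zone 40; latitude is north of the equator, so 40N.
Zone 40 central meridian λ₀ = 6×40 − 183 = 57°; Δλ = +0.0328°.
Transverse Mercator on WGS84 with k₀ = 0.9996 gives E = 503338.504 m, N = 2643985.950 m.

Zone 40N: E 503340 m, N 2643990 m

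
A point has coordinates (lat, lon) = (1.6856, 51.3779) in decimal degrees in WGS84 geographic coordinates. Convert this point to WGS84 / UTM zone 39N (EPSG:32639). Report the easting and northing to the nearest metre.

E 542033 m, N 186314 m

Zone 39 central meridian λ₀ = 6×39 − 183 = 51°; Δλ = +0.3779°.
Transverse Mercator on WGS84 with k₀ = 0.9996 gives E = 542033.040 m, N = 186314.063 m.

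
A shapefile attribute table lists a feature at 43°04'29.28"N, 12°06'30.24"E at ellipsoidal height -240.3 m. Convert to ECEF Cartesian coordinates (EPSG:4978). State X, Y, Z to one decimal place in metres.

X 4562297.3 m, Y 978771.4 m, Z 4333411.3 m

WGS84: a = 6378137 m, e² = 0.006694380; N(φ) = a/√(1−e²sin²φ) = 6388117.994 m.
X = (N+h)·cosφ·cosλ = 4562297.319 m; Y = (N+h)·cosφ·sinλ = 978771.428 m; Z = (N(1−e²)+h)·sinφ = 4333411.341 m.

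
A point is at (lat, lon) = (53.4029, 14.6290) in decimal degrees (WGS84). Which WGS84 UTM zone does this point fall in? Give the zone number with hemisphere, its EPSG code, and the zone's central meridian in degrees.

Zone 33N (EPSG:32633), central meridian 15°

UTM zone = ⌊(λ + 180)/6⌋ + 1; 14.6290° ∈ [12°, 18°) → zone 33.
Hemisphere: N (φ ≥ 0).
Central meridian λ₀ = 6×33 − 183 = 15°.
EPSG code: 32633.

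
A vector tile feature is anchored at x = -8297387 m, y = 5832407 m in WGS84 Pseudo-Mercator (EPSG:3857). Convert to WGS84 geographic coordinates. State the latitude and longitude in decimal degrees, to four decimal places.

R = 6378137 m. λ = x/R = -74.53669560°.
φ = 2·arctan(exp(y/R)) − 90° = 2·arctan(2.49537) − 90° = 46.32389862°.

lat 46.3239°, lon -74.5367°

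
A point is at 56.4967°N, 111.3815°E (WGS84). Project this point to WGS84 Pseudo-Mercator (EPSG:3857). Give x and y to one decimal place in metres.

x 12398931.9 m, y 7657936.7 m

Web Mercator is spherical with R = a = 6378137 m.
x = R·λ = 6378137 × 1.943973901 = 12398931.864 m.
y = R·ln tan(π/4 + φ/2) = 6378137 × 1.200654164 = 7657936.749 m.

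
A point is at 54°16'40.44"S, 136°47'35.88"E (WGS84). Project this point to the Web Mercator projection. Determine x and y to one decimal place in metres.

Web Mercator is spherical with R = a = 6378137 m.
x = R·λ = 6378137 × 2.387493480 = 15227760.500 m.
y = R·ln tan(π/4 + φ/2) = 6378137 × -1.132456687 = -7222963.899 m.

x 15227760.5 m, y -7222963.9 m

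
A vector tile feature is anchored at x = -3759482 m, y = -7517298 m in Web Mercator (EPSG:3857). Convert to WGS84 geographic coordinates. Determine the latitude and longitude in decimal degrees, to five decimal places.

R = 6378137 m. λ = x/R = -33.77200141°.
φ = 2·arctan(exp(y/R)) − 90° = 2·arctan(0.30771) − 90° = -55.79290057°.

lat -55.79290°, lon -33.77200°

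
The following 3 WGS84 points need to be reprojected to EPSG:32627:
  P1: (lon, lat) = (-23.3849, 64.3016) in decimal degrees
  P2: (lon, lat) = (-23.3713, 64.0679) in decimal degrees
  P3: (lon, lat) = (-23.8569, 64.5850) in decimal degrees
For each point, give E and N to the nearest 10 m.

P1: E 384630 m, N 7132790 m; P2: E 384320 m, N 7106730 m; P3: E 363230 m, N 7165290 m

UTM zone 27N: λ₀ = -21°, k₀ = 0.9996.
P1 (64.3016°, -23.3849°) → (384629.127, 7132787.036) m.
P2 (64.0679°, -23.3713°) → (384316.505, 7106733.769) m.
P3 (64.5850°, -23.8569°) → (363227.442, 7165285.729) m.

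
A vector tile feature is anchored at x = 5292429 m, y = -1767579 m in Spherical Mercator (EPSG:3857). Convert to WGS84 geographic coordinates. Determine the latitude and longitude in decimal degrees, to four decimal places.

R = 6378137 m. λ = x/R = 47.54269861°.
φ = 2·arctan(exp(y/R)) − 90° = 2·arctan(0.75796) − 90° = -15.67900172°.

lat -15.6790°, lon 47.5427°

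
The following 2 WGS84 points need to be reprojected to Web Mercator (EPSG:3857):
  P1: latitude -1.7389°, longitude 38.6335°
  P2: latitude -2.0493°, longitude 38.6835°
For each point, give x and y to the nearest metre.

P1: x 4300662 m, y -193603 m; P2: x 4306228 m, y -228176 m

Web Mercator: x = R·λ, y = R·ln tan(π/4+φ/2), R = 6378137 m.
P1 (-1.7389°, 38.6335°) → (4300661.548, -193603.186) m.
P2 (-2.0493°, 38.6835°) → (4306227.522, -228175.688) m.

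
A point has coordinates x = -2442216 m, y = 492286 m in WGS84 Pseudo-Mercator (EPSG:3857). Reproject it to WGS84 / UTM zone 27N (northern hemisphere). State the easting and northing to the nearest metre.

Web Mercator inverse (R = 6378137 m) → φ = 4.41789612°, λ = -21.93879960°.
UTM 27N forward: E = 395838.796 m, N = 488385.707 m.

E 395839 m, N 488386 m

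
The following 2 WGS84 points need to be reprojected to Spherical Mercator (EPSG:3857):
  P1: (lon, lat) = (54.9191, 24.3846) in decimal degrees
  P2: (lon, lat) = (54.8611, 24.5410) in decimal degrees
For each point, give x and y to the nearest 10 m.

P1: x 6113570 m, y 2800340 m; P2: x 6107110 m, y 2819470 m

Web Mercator: x = R·λ, y = R·ln tan(π/4+φ/2), R = 6378137 m.
P1 (24.3846°, 54.9191°) → (6113566.247, 2800343.818) m.
P2 (24.5410°, 54.8611°) → (6107109.716, 2819471.258) m.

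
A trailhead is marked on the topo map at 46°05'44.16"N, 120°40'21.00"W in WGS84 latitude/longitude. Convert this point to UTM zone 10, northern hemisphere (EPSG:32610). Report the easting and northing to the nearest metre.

Zone 10 central meridian λ₀ = 6×10 − 183 = -123°; Δλ = +2.3275°.
Transverse Mercator on WGS84 with k₀ = 0.9996 gives E = 679911.246 m, N = 5107302.973 m.

E 679911 m, N 5107303 m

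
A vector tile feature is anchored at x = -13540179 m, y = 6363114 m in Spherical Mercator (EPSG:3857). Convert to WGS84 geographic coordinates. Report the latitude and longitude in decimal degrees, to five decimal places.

R = 6378137 m. λ = x/R = -121.63349745°.
φ = 2·arctan(exp(y/R)) − 90° = 2·arctan(2.71189) − 90° = 49.51740151°.

lat 49.51740°, lon -121.63350°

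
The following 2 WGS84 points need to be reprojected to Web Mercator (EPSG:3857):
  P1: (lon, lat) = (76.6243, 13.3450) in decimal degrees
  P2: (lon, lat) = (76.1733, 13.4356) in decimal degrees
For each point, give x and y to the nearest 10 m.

Web Mercator: x = R·λ, y = R·ln tan(π/4+φ/2), R = 6378137 m.
P1 (13.3450°, 76.6243°) → (8529778.058, 1499175.372) m.
P2 (13.4356°, 76.1733°) → (8479572.968, 1509542.755) m.

P1: x 8529780 m, y 1499180 m; P2: x 8479570 m, y 1509540 m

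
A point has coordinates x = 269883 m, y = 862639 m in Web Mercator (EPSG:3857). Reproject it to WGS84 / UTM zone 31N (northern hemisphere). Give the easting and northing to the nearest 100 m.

Web Mercator inverse (R = 6378137 m) → φ = 7.72570017°, λ = 2.42440024°.
UTM 31N forward: E = 436526.663 m, N = 854016.640 m.

E 436500 m, N 854000 m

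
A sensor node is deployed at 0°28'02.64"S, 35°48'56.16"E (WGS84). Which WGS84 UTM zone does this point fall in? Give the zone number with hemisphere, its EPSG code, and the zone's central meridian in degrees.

UTM zone = ⌊(λ + 180)/6⌋ + 1; 35.8156° ∈ [30°, 36°) → zone 36.
Hemisphere: S (φ < 0).
Central meridian λ₀ = 6×36 − 183 = 33°.
EPSG code: 32736.

Zone 36S (EPSG:32736), central meridian 33°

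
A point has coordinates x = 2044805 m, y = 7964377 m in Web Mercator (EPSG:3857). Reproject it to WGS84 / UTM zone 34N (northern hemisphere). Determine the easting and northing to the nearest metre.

E 344435 m, N 6430181 m

Web Mercator inverse (R = 6378137 m) → φ = 57.98599930°, λ = 18.36879585°.
UTM 34N forward: E = 344434.840 m, N = 6430181.038 m.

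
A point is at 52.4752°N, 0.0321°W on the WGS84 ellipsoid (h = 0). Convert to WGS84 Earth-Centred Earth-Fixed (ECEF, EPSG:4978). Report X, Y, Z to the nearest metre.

X 3893158 m, Y -2181 m, Z 5035184 m

WGS84: a = 6378137 m, e² = 0.006694380; N(φ) = a/√(1−e²sin²φ) = 6391607.790 m.
X = (N+h)·cosφ·cosλ = 3893158.171 m; Y = (N+h)·cosφ·sinλ = -2181.145 m; Z = (N(1−e²)+h)·sinφ = 5035184.137 m.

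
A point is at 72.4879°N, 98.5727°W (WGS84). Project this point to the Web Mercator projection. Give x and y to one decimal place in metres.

x -10973062.8 m, y 11931290.9 m

Web Mercator is spherical with R = a = 6378137 m.
x = R·λ = 6378137 × -1.720418168 = -10973062.770 m.
y = R·ln tan(π/4 + φ/2) = 6378137 × 1.870654527 = 11931290.854 m.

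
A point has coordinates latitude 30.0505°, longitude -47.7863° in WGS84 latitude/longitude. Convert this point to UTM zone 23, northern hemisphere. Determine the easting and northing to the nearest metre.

E 231351 m, N 3327654 m

Zone 23 central meridian λ₀ = 6×23 − 183 = -45°; Δλ = -2.7863°.
Transverse Mercator on WGS84 with k₀ = 0.9996 gives E = 231350.815 m, N = 3327653.907 m.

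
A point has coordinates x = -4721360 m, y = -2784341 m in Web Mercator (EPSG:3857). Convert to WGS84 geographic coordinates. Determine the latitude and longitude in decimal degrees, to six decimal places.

lat -24.253600°, lon -42.412698°

R = 6378137 m. λ = x/R = -42.412698498°.
φ = 2·arctan(exp(y/R)) − 90° = 2·arctan(0.64627) − 90° = -24.25360030°.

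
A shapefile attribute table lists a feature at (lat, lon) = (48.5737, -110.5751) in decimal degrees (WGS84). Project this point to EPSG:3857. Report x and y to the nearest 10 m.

Web Mercator is spherical with R = a = 6378137 m.
x = R·λ = 6378137 × -1.929899566 = -12309163.826 m.
y = R·ln tan(π/4 + φ/2) = 6378137 × 0.972515069 = 6202834.347 m.

x -12309160 m, y 6202830 m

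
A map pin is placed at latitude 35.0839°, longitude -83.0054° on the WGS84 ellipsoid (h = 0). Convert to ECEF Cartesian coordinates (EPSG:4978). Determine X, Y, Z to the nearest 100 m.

X 636300 m, Y -5186200 m, Z 3645500 m

WGS84: a = 6378137 m, e² = 0.006694380; N(φ) = a/√(1−e²sin²φ) = 6385201.665 m.
X = (N+h)·cosφ·cosλ = 636288.579 m; Y = (N+h)·cosφ·sinλ = -5186195.442 m; Z = (N(1−e²)+h)·sinφ = 3645487.647 m.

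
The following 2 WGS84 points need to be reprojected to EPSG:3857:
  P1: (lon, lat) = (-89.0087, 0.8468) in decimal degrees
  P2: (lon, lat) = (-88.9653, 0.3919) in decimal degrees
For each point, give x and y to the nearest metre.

P1: x -9908403 m, y 94269 m; P2: x -9903572 m, y 43626 m

Web Mercator: x = R·λ, y = R·ln tan(π/4+φ/2), R = 6378137 m.
P1 (0.8468°, -89.0087°) → (-9908403.160, 94268.777) m.
P2 (0.3919°, -88.9653°) → (-9903571.894, 43626.449) m.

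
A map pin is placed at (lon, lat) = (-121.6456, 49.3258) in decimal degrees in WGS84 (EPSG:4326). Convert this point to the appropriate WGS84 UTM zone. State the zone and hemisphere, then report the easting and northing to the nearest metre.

Longitude -121.6456° lies in the 6° band [-126°, -120°), giving zone 10; latitude is north of the equator, so 10N.
Zone 10 central meridian λ₀ = 6×10 − 183 = -123°; Δλ = +1.3544°.
Transverse Mercator on WGS84 with k₀ = 0.9996 gives E = 598415.119 m, N = 5464556.732 m.

Zone 10N: E 598415 m, N 5464557 m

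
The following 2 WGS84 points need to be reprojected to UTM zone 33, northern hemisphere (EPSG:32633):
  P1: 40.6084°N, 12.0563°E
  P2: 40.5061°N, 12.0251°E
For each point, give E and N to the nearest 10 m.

UTM zone 33N: λ₀ = 15°, k₀ = 0.9996.
P1 (40.6084°, 12.0563°) → (250953.941, 4499453.354) m.
P2 (40.5061°, 12.0251°) → (247930.176, 4488184.398) m.

P1: E 250950 m, N 4499450 m; P2: E 247930 m, N 4488180 m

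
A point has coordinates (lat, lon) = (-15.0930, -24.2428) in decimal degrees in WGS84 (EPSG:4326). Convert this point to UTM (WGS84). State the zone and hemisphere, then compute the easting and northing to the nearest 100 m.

Zone 26S: E 796400 m, N 8329500 m

Longitude -24.2428° lies in the 6° band [-30°, -24°), giving zone 26; latitude is south of the equator, so 26S.
Zone 26 central meridian λ₀ = 6×26 − 183 = -27°; Δλ = +2.7572°.
Transverse Mercator on WGS84 with k₀ = 0.9996 gives E = 796390.651 m, N = 8329529.766 m.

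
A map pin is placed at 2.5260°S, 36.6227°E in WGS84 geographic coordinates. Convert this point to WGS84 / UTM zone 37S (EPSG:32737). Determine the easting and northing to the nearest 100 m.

Zone 37 central meridian λ₀ = 6×37 − 183 = 39°; Δλ = -2.3773°.
Transverse Mercator on WGS84 with k₀ = 0.9996 gives E = 235645.277 m, N = 9720557.476 m.

E 235600 m, N 9720600 m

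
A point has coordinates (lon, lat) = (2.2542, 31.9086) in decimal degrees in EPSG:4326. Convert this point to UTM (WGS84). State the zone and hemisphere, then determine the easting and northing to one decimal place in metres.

Longitude 2.2542° lies in the 6° band [0°, 6°), giving zone 31; latitude is north of the equator, so 31N.
Zone 31 central meridian λ₀ = 6×31 − 183 = 3°; Δλ = -0.7458°.
Transverse Mercator on WGS84 with k₀ = 0.9996 gives E = 429484.527 m, N = 3530547.353 m.

Zone 31N: E 429484.5 m, N 3530547.4 m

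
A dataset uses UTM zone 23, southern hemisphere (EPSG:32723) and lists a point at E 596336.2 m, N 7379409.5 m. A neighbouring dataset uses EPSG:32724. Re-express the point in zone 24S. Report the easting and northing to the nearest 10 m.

E -15830 m, N 7370570 m

UTM 23S → geographic: φ = -23.69330012°, λ = -44.05509965°.
UTM 24S (λ₀ = -39°) forward: E = -15826.940 m, N = 7370568.642 m.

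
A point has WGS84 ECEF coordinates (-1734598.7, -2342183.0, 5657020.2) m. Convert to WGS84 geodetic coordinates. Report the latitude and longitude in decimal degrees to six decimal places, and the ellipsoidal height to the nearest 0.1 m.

lat 62.898300°, lon -126.523300°, h 2468.3 m

λ = atan2(Y, X) = -126.52330013°; p = √(X²+Y²) = 2914558.9 m.
Bowring's method on WGS84 (a = 6378137 m, b = 6356752.314 m) gives φ = 62.89829987°, h = 2468.305 m.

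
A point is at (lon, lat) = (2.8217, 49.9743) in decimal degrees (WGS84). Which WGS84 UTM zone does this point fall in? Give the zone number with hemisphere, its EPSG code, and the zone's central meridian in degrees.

UTM zone = ⌊(λ + 180)/6⌋ + 1; 2.8217° ∈ [0°, 6°) → zone 31.
Hemisphere: N (φ ≥ 0).
Central meridian λ₀ = 6×31 − 183 = 3°.
EPSG code: 32631.

Zone 31N (EPSG:32631), central meridian 3°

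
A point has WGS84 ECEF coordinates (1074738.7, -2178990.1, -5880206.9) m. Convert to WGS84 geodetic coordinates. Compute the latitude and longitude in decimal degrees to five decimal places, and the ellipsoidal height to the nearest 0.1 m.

λ = atan2(Y, X) = -63.74619933°; p = √(X²+Y²) = 2429621.6 m.
Bowring's method on WGS84 (a = 6378137 m, b = 6356752.314 m) gives φ = -67.68570023°, h = 2523.789 m.

lat -67.68570°, lon -63.74620°, h 2523.8 m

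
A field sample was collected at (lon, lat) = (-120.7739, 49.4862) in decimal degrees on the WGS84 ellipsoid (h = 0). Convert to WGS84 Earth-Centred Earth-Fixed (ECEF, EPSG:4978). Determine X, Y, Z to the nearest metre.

WGS84: a = 6378137 m, e² = 0.006694380; N(φ) = a/√(1−e²sin²φ) = 6390512.109 m.
X = (N+h)·cosφ·cosλ = -2124108.995 m; Y = (N+h)·cosφ·sinλ = -3566919.284 m; Z = (N(1−e²)+h)·sinφ = 4825859.899 m.

X -2124109 m, Y -3566919 m, Z 4825860 m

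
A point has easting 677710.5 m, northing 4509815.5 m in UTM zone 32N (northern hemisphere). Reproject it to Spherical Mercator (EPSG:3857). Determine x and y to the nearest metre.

Unproject from UTM 32N (λ₀ = 9°) → φ = 40.72010006°, λ = 11.10409961°.
Web Mercator (R = 6378137 m): x = 1236102.714 m, y = 4971143.737 m.

x 1236103 m, y 4971144 m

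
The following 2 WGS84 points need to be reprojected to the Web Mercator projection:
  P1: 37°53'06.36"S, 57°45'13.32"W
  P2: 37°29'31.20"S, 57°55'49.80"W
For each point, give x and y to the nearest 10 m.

P1: x -6429110 m, y -4563210 m; P2: x -6448790 m, y -4507910 m

Web Mercator: x = R·λ, y = R·ln tan(π/4+φ/2), R = 6378137 m.
P1 (-37.8851°, -57.7537°) → (-6429112.475, -4563206.988) m.
P2 (-37.4920°, -57.9305°) → (-6448793.761, -4507908.932) m.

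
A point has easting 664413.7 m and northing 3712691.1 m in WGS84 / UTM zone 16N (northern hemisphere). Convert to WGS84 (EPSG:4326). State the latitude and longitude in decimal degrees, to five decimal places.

Zone 16N: λ₀ = -87°, k₀ = 0.9996, false easting 500000 m.
Meridian distance M = (N − FN)/k₀ = 3714176.8 m.
Inverse transverse Mercator on WGS84 gives φ = 33.54119961°, λ = -85.22920039°.

lat 33.54120°, lon -85.22920°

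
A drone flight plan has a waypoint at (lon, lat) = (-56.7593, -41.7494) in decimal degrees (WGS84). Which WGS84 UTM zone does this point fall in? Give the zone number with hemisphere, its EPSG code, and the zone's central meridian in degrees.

UTM zone = ⌊(λ + 180)/6⌋ + 1; -56.7593° ∈ [-60°, -54°) → zone 21.
Hemisphere: S (φ < 0).
Central meridian λ₀ = 6×21 − 183 = -57°.
EPSG code: 32721.

Zone 21S (EPSG:32721), central meridian -57°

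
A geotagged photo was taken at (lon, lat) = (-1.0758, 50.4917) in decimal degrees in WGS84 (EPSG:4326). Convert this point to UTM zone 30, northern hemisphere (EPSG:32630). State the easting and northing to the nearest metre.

Zone 30 central meridian λ₀ = 6×30 − 183 = -3°; Δλ = +1.9242°.
Transverse Mercator on WGS84 with k₀ = 0.9996 gives E = 636485.359 m, N = 5595071.012 m.

E 636485 m, N 5595071 m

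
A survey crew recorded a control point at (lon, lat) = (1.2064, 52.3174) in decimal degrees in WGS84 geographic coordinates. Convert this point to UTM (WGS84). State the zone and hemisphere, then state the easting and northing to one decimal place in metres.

Zone 31N: E 377746.2 m, N 5797855.9 m

Longitude 1.2064° lies in the 6° band [0°, 6°), giving zone 31; latitude is north of the equator, so 31N.
Zone 31 central meridian λ₀ = 6×31 − 183 = 3°; Δλ = -1.7936°.
Transverse Mercator on WGS84 with k₀ = 0.9996 gives E = 377746.151 m, N = 5797855.903 m.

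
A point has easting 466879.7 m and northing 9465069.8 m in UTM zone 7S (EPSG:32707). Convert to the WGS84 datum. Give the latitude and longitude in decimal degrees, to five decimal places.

Zone 7S: λ₀ = -141°, k₀ = 0.9996, false easting 500000 m, false northing 10000000 m.
Meridian distance M = (N − FN)/k₀ = -535144.3 m.
Inverse transverse Mercator on WGS84 gives φ = -4.83950002°, λ = -141.29870023°.

lat -4.83950°, lon -141.29870°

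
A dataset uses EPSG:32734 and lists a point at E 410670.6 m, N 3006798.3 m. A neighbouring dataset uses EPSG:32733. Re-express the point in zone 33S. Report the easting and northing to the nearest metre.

E 713867 m, N 3000980 m

UTM 34S → geographic: φ = -63.05730031°, λ = 19.23279908°.
UTM 33S (λ₀ = 15°) forward: E = 713866.963 m, N = 3000979.600 m.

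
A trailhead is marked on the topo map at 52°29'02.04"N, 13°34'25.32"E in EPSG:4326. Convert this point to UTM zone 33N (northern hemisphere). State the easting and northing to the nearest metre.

E 403146 m, N 5815817 m

Zone 33 central meridian λ₀ = 6×33 − 183 = 15°; Δλ = -1.4263°.
Transverse Mercator on WGS84 with k₀ = 0.9996 gives E = 403145.589 m, N = 5815817.459 m.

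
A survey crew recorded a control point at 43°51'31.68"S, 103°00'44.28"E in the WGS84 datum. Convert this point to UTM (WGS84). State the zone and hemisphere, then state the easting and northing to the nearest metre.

Longitude 103.0123° lies in the 6° band [102°, 108°), giving zone 48; latitude is south of the equator, so 48S.
Zone 48 central meridian λ₀ = 6×48 − 183 = 105°; Δλ = -1.9877°.
Transverse Mercator on WGS84 with k₀ = 0.9996 gives E = 340259.139 m, N = 5141889.461 m.

Zone 48S: E 340259 m, N 5141889 m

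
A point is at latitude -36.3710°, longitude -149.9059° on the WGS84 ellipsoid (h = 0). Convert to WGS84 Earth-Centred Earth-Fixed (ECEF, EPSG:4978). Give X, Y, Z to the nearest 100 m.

WGS84: a = 6378137 m, e² = 0.006694380; N(φ) = a/√(1−e²sin²φ) = 6385657.868 m.
X = (N+h)·cosφ·cosλ = -4448609.137 m; Y = (N+h)·cosφ·sinλ = -2578156.530 m; Z = (N(1−e²)+h)·sinφ = -3761417.958 m.

X -4448600 m, Y -2578200 m, Z -3761400 m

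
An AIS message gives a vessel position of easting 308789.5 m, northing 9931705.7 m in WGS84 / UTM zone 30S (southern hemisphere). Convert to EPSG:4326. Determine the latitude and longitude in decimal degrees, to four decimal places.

lat -0.6176°, lon -4.7182°

Zone 30S: λ₀ = -3°, k₀ = 0.9996, false easting 500000 m, false northing 10000000 m.
Meridian distance M = (N − FN)/k₀ = -68321.6 m.
Inverse transverse Mercator on WGS84 gives φ = -0.61760006°, λ = -4.71820039°.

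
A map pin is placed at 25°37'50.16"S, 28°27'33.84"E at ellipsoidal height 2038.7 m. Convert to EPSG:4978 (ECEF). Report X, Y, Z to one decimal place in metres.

WGS84: a = 6378137 m, e² = 0.006694380; N(φ) = a/√(1−e²sin²φ) = 6382135.433 m.
X = (N+h)·cosφ·cosλ = 5060400.252 m; Y = (N+h)·cosφ·sinλ = 2742932.023 m; Z = (N(1−e²)+h)·sinφ = -2743103.959 m.

X 5060400.3 m, Y 2742932.0 m, Z -2743104.0 m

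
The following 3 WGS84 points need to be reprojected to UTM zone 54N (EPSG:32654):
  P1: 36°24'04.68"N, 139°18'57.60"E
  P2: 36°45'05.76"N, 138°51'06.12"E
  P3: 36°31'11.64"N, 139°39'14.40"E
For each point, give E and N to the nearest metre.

P1: E 348991 m, N 4029777 m; P2: E 308220 m, N 4069469 m; P3: E 379486 m, N 4042458 m

UTM zone 54N: λ₀ = 141°, k₀ = 0.9996.
P1 (36.4013°, 139.3160°) → (348991.269, 4029777.144) m.
P2 (36.7516°, 138.8517°) → (308219.844, 4069469.000) m.
P3 (36.5199°, 139.6540°) → (379486.203, 4042457.966) m.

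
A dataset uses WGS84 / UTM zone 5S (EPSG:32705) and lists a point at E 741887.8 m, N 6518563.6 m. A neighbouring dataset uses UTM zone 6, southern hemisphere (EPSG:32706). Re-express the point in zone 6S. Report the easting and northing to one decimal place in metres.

UTM 5S → geographic: φ = -31.44240039°, λ = -150.45479972°.
UTM 6S (λ₀ = -147°) forward: E = 171624.980 m, N = 6516199.111 m.

E 171625.0 m, N 6516199.1 m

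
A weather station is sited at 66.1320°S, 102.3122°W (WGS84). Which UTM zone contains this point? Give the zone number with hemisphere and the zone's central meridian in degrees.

UTM zone = ⌊(λ + 180)/6⌋ + 1; -102.3122° ∈ [-108°, -102°) → zone 13.
Hemisphere: S (φ < 0).
Central meridian λ₀ = 6×13 − 183 = -105°.

Zone 13S, central meridian -105°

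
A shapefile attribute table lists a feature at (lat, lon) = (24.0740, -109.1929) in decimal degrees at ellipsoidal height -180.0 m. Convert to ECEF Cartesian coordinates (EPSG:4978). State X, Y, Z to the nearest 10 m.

WGS84: a = 6378137 m, e² = 0.006694380; N(φ) = a/√(1−e²sin²φ) = 6381692.323 m.
X = (N+h)·cosφ·cosλ = -1915441.378 m; Y = (N+h)·cosφ·sinλ = -5502593.824 m; Z = (N(1−e²)+h)·sinφ = 2585695.396 m.

X -1915440 m, Y -5502590 m, Z 2585700 m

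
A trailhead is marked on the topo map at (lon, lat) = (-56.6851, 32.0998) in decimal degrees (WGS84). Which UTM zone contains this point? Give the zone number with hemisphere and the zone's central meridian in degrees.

Zone 21N, central meridian -57°

UTM zone = ⌊(λ + 180)/6⌋ + 1; -56.6851° ∈ [-60°, -54°) → zone 21.
Hemisphere: N (φ ≥ 0).
Central meridian λ₀ = 6×21 − 183 = -57°.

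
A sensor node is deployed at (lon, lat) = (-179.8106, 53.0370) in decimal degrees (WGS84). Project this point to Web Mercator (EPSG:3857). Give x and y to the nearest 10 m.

x -20016420 m, y 6989840 m

Web Mercator is spherical with R = a = 6378137 m.
x = R·λ = 6378137 × -3.138287000 = -20016424.431 m.
y = R·ln tan(π/4 + φ/2) = 6378137 × 1.095906979 = 6989844.854 m.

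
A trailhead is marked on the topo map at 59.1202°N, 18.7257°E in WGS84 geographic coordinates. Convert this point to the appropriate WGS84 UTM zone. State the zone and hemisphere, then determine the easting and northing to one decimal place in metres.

Zone 34N: E 369808.1 m, N 6555654.6 m

Longitude 18.7257° lies in the 6° band [18°, 24°), giving zone 34; latitude is north of the equator, so 34N.
Zone 34 central meridian λ₀ = 6×34 − 183 = 21°; Δλ = -2.2743°.
Transverse Mercator on WGS84 with k₀ = 0.9996 gives E = 369808.068 m, N = 6555654.566 m.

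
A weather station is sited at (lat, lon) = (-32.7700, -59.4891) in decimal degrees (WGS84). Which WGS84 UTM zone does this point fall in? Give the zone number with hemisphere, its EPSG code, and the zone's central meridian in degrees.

Zone 21S (EPSG:32721), central meridian -57°

UTM zone = ⌊(λ + 180)/6⌋ + 1; -59.4891° ∈ [-60°, -54°) → zone 21.
Hemisphere: S (φ < 0).
Central meridian λ₀ = 6×21 − 183 = -57°.
EPSG code: 32721.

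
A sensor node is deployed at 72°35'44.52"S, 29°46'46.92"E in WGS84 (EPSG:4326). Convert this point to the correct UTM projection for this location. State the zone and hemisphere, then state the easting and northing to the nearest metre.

Longitude 29.7797° lies in the 6° band [24°, 30°), giving zone 35; latitude is south of the equator, so 35S.
Zone 35 central meridian λ₀ = 6×35 − 183 = 27°; Δλ = +2.7797°.
Transverse Mercator on WGS84 with k₀ = 0.9996 gives E = 592772.138 m, N = 1942472.245 m.

Zone 35S: E 592772 m, N 1942472 m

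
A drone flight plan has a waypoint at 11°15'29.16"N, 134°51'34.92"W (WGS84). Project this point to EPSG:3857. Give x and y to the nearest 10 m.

x -15012510 m, y 1261390 m

Web Mercator is spherical with R = a = 6378137 m.
x = R·λ = 6378137 × -2.353745793 = -15012513.133 m.
y = R·ln tan(π/4 + φ/2) = 6378137 × 0.197767631 = 1261389.043 m.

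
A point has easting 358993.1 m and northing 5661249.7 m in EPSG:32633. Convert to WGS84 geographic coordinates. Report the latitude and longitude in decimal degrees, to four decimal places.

Zone 33N: λ₀ = 15°, k₀ = 0.9996, false easting 500000 m.
Meridian distance M = (N − FN)/k₀ = 5663515.1 m.
Inverse transverse Mercator on WGS84 gives φ = 51.08539963°, λ = 12.98669950°.

lat 51.0854°, lon 12.9867°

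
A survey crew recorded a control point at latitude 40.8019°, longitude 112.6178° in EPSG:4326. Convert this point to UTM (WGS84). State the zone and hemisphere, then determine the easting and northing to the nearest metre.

Longitude 112.6178° lies in the 6° band [108°, 114°), giving zone 49; latitude is north of the equator, so 49N.
Zone 49 central meridian λ₀ = 6×49 − 183 = 111°; Δλ = +1.6178°.
Transverse Mercator on WGS84 with k₀ = 0.9996 gives E = 636468.696 m, N = 4518025.611 m.

Zone 49N: E 636469 m, N 4518026 m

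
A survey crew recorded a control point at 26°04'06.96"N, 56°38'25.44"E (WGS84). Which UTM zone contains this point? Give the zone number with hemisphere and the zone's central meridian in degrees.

Zone 40N, central meridian 57°

UTM zone = ⌊(λ + 180)/6⌋ + 1; 56.6404° ∈ [54°, 60°) → zone 40.
Hemisphere: N (φ ≥ 0).
Central meridian λ₀ = 6×40 − 183 = 57°.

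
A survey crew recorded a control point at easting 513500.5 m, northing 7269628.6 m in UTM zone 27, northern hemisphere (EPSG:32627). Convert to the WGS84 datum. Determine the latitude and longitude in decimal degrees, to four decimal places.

Zone 27N: λ₀ = -21°, k₀ = 0.9996, false easting 500000 m.
Meridian distance M = (N − FN)/k₀ = 7272537.6 m.
Inverse transverse Mercator on WGS84 gives φ = 65.54860034°, λ = -20.70770057°.

lat 65.5486°, lon -20.7077°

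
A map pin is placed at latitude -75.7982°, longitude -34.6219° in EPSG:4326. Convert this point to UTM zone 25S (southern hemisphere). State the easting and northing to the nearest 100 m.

Zone 25 central meridian λ₀ = 6×25 − 183 = -33°; Δλ = -1.6219°.
Transverse Mercator on WGS84 with k₀ = 0.9996 gives E = 455587.468 m, N = 1586722.510 m.

E 455600 m, N 1586700 m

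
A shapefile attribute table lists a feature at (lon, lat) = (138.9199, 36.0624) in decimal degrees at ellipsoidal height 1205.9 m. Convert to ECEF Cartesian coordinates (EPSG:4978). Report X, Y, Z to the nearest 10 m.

WGS84: a = 6378137 m, e² = 0.006694380; N(φ) = a/√(1−e²sin²φ) = 6385547.858 m.
X = (N+h)·cosφ·cosλ = -3891751.596 m; Y = (N+h)·cosφ·sinλ = 3392611.699 m; Z = (N(1−e²)+h)·sinφ = 3734500.866 m.

X -3891750 m, Y 3392610 m, Z 3734500 m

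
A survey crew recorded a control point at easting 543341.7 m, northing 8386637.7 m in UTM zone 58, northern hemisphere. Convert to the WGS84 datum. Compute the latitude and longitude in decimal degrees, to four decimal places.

Zone 58N: λ₀ = 165°, k₀ = 0.9996, false easting 500000 m.
Meridian distance M = (N − FN)/k₀ = 8389993.7 m.
Inverse transverse Mercator on WGS84 gives φ = 75.55979979°, λ = 166.55720058°.

lat 75.5598°, lon 166.5572°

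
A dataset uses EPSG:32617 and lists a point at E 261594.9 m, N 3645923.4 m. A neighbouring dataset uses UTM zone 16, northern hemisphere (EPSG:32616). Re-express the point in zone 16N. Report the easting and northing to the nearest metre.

UTM 17N → geographic: φ = 32.92560041°, λ = -83.54959955°.
UTM 16N (λ₀ = -87°) forward: E = 822672.661 m, N = 3648323.957 m.

E 822673 m, N 3648324 m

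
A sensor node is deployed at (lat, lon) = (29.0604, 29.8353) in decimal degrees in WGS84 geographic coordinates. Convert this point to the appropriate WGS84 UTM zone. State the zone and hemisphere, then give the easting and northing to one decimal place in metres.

Longitude 29.8353° lies in the 6° band [24°, 30°), giving zone 35; latitude is north of the equator, so 35N.
Zone 35 central meridian λ₀ = 6×35 − 183 = 27°; Δλ = +2.8353°.
Transverse Mercator on WGS84 with k₀ = 0.9996 gives E = 776057.263 m, N = 3217996.915 m.

Zone 35N: E 776057.3 m, N 3217996.9 m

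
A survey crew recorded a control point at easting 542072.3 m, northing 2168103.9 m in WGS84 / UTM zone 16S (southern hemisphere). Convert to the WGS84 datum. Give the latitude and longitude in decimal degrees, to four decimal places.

lat -70.5885°, lon -85.8657°

Zone 16S: λ₀ = -87°, k₀ = 0.9996, false easting 500000 m, false northing 10000000 m.
Meridian distance M = (N − FN)/k₀ = -7835030.1 m.
Inverse transverse Mercator on WGS84 gives φ = -70.58850003°, λ = -85.86570068°.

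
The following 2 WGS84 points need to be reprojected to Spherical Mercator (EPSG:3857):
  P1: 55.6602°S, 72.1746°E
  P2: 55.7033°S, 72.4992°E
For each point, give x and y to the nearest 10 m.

Web Mercator: x = R·λ, y = R·ln tan(π/4+φ/2), R = 6378137 m.
P1 (-55.6602°, 72.1746°) → (8034439.720, -7491066.346) m.
P2 (-55.7033°, 72.4992°) → (8070574.027, -7499576.390) m.

P1: x 8034440 m, y -7491070 m; P2: x 8070570 m, y -7499580 m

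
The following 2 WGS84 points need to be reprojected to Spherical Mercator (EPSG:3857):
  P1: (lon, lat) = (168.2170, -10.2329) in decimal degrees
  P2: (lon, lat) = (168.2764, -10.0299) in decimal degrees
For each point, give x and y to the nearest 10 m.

P1: x 18725830 m, y -1145230 m; P2: x 18732440 m, y -1122270 m

Web Mercator: x = R·λ, y = R·ln tan(π/4+φ/2), R = 6378137 m.
P1 (-10.2329°, 168.2170°) → (18725830.783, -1145225.751) m.
P2 (-10.0299°, 168.2764°) → (18732443.161, -1122269.930) m.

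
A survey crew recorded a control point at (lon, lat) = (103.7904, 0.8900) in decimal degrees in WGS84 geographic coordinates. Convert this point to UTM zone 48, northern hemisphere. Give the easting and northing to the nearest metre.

E 365408 m, N 98394 m

Zone 48 central meridian λ₀ = 6×48 − 183 = 105°; Δλ = -1.2096°.
Transverse Mercator on WGS84 with k₀ = 0.9996 gives E = 365407.873 m, N = 98393.891 m.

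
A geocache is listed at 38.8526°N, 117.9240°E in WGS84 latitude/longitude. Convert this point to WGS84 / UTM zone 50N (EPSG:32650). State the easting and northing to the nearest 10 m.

Zone 50 central meridian λ₀ = 6×50 − 183 = 117°; Δλ = +0.9240°.
Transverse Mercator on WGS84 with k₀ = 0.9996 gives E = 580177.270 m, N = 4300825.237 m.

E 580180 m, N 4300830 m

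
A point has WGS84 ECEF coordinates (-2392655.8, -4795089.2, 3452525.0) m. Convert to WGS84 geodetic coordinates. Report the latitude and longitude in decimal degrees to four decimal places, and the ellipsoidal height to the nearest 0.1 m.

lat 32.9675°, lon -116.5183°, h 2921.6 m

λ = atan2(Y, X) = -116.51829971°; p = √(X²+Y²) = 5358888.2 m.
Bowring's method on WGS84 (a = 6378137 m, b = 6356752.314 m) gives φ = 32.96750000°, h = 2921.564 m.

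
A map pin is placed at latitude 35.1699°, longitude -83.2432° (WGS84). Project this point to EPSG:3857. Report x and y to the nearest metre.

x -9266591 m, y 4186994 m

Web Mercator is spherical with R = a = 6378137 m.
x = R·λ = 6378137 × -1.452867920 = -9266590.636 m.
y = R·ln tan(π/4 + φ/2) = 6378137 × 0.656460329 = 4186993.913 m.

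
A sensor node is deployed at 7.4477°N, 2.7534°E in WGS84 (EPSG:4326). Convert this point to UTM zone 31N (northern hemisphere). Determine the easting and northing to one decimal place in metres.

E 472789.5 m, N 823248.6 m

Zone 31 central meridian λ₀ = 6×31 − 183 = 3°; Δλ = -0.2466°.
Transverse Mercator on WGS84 with k₀ = 0.9996 gives E = 472789.480 m, N = 823248.618 m.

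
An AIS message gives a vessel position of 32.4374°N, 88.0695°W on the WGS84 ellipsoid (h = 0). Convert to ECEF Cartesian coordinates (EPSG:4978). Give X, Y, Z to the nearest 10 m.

X 181510 m, Y -5385140 m, Z 3401470 m

WGS84: a = 6378137 m, e² = 0.006694380; N(φ) = a/√(1−e²sin²φ) = 6384287.971 m.
X = (N+h)·cosφ·cosλ = 181513.355 m; Y = (N+h)·cosφ·sinλ = -5385140.278 m; Z = (N(1−e²)+h)·sinφ = 3401466.284 m.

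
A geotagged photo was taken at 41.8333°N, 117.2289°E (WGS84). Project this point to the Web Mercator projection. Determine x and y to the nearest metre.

x 13049861 m, y 5136041 m

Web Mercator is spherical with R = a = 6378137 m.
x = R·λ = 6378137 × 2.046030283 = 13049861.454 m.
y = R·ln tan(π/4 + φ/2) = 6378137 × 0.805257273 = 5136041.208 m.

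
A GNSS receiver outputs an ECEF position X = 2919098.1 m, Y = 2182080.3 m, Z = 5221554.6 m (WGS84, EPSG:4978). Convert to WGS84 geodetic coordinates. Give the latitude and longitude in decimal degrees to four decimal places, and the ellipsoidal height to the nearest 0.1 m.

λ = atan2(Y, X) = 36.77880022°; p = √(X²+Y²) = 3644531.3 m.
Bowring's method on WGS84 (a = 6378137 m, b = 6356752.314 m) gives φ = 55.26609975°, h = 3937.623 m.

lat 55.2661°, lon 36.7788°, h 3937.6 m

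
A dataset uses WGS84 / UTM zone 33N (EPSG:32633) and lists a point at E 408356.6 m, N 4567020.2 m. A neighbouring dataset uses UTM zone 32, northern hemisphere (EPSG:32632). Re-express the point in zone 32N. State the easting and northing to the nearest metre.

E 911126 m, N 4578064 m

UTM 33N → geographic: φ = 41.24939977°, λ = 13.90619964°.
UTM 32N (λ₀ = 9°) forward: E = 911125.819 m, N = 4578064.449 m.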